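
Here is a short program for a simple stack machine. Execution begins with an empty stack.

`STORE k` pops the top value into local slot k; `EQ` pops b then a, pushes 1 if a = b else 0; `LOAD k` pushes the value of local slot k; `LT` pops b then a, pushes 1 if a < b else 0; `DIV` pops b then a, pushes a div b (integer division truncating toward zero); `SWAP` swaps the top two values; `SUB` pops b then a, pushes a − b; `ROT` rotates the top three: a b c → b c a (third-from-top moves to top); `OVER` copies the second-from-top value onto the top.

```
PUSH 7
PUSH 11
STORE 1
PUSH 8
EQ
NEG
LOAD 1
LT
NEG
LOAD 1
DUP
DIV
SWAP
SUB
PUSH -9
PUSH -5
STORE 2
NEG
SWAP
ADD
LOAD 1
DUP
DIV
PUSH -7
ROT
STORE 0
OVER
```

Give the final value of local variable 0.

11

PUSH 7  → 7
PUSH 11 → 7 11
STORE 1 → 7
PUSH 8  → 7 8
EQ      → 0
NEG     → 0
LOAD 1  → 0 11
LT      → 1
NEG     → -1
LOAD 1  → -1 11
DUP     → -1 11 11
DIV     → -1 1
SWAP    → 1 -1
SUB     → 2
PUSH -9 → 2 -9
PUSH -5 → 2 -9 -5
STORE 2 → 2 -9
NEG     → 2 9
SWAP    → 9 2
ADD     → 11
LOAD 1  → 11 11
DUP     → 11 11 11
DIV     → 11 1
PUSH -7 → 11 1 -7
ROT     → 1 -7 11
STORE 0 → 1 -7
OVER    → 1 -7 1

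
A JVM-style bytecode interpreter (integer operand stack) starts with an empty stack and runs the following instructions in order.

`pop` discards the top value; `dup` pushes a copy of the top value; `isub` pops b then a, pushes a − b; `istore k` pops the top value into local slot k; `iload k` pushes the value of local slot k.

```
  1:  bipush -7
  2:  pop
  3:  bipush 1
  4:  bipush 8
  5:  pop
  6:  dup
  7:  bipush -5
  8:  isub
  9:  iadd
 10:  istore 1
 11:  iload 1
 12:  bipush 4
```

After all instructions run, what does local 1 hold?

bipush -7 → -7
pop       → (empty)
bipush 1  → 1
bipush 8  → 1 8
pop       → 1
dup       → 1 1
bipush -5 → 1 1 -5
isub      → 1 6
iadd      → 7
istore 1  → (empty)
iload 1   → 7
bipush 4  → 7 4

7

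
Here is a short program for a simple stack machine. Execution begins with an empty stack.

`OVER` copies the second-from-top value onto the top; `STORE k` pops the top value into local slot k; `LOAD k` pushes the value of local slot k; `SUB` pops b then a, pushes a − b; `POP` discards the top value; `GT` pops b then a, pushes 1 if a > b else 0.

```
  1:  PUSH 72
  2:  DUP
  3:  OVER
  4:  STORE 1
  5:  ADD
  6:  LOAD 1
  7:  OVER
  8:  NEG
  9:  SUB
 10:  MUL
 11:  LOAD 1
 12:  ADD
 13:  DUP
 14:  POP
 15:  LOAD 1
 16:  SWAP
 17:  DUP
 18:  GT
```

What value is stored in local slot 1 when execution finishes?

72

PUSH 72 : 72
DUP     : 72 72
OVER    : 72 72 72
STORE 1 : 72 72
ADD     : 144
LOAD 1  : 144 72
OVER    : 144 72 144
NEG     : 144 72 -144
SUB     : 144 216
MUL     : 31104
LOAD 1  : 31104 72
ADD     : 31176
DUP     : 31176 31176
POP     : 31176
LOAD 1  : 31176 72
SWAP    : 72 31176
DUP     : 72 31176 31176
GT      : 72 0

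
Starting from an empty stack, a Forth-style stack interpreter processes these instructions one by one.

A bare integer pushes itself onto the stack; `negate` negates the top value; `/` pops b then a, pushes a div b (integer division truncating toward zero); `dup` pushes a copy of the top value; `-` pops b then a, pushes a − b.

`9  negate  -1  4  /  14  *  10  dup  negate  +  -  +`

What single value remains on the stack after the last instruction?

-9

9      : [9]
negate : [-9]
-1     : [-9, -1]
4      : [-9, -1, 4]
/      : [-9, 0]
14     : [-9, 0, 14]
*      : [-9, 0]
10     : [-9, 0, 10]
dup    : [-9, 0, 10, 10]
negate : [-9, 0, 10, -10]
+      : [-9, 0, 0]
-      : [-9, 0]
+      : [-9]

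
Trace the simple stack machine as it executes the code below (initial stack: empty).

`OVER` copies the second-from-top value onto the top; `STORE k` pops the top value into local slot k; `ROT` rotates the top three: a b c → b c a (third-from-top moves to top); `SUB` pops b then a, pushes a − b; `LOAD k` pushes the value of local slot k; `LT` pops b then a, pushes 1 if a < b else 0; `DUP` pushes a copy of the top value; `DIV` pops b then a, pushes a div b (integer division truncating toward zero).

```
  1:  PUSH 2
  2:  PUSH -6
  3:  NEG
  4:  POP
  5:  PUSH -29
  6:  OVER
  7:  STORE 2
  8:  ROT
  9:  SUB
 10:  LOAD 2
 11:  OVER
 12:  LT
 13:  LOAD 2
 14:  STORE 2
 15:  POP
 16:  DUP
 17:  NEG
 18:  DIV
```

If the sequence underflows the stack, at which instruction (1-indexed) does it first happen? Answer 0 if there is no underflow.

PUSH 2   → 2
PUSH -6  → 2 -6
NEG      → 2 6
POP      → 2
PUSH -29 → 2 -29
OVER     → 2 -29 2
STORE 2  → 2 -29
ROT  — needs 3 operands, stack has 2 → underflow

8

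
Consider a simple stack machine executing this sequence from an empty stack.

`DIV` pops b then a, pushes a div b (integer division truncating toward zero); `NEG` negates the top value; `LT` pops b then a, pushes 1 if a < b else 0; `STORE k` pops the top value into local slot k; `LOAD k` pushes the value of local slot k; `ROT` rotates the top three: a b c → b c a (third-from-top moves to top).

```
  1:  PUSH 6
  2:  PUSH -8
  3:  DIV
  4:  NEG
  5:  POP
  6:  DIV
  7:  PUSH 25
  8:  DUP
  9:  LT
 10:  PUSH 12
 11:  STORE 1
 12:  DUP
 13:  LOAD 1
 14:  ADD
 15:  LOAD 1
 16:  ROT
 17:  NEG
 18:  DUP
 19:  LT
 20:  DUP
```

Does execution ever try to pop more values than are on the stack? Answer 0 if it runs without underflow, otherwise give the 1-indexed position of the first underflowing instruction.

PUSH 6  : 6
PUSH -8 : 6 -8
DIV     : 0
NEG     : 0
POP     : (empty)
DIV  — needs 2 operands, stack has 0 → underflow

6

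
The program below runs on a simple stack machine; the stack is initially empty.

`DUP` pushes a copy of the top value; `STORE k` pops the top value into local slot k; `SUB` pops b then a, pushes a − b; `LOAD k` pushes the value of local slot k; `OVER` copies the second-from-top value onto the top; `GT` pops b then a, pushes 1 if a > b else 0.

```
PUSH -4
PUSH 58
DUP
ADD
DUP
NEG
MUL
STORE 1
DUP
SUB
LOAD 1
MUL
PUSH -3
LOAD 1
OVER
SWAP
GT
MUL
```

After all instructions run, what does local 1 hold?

-13456

PUSH -4  [-4]
PUSH 58  [-4, 58]
DUP      [-4, 58, 58]
ADD      [-4, 116]
DUP      [-4, 116, 116]
NEG      [-4, 116, -116]
MUL      [-4, -13456]
STORE 1  [-4]
DUP      [-4, -4]
SUB      [0]
LOAD 1   [0, -13456]
MUL      [0]
PUSH -3  [0, -3]
LOAD 1   [0, -3, -13456]
OVER     [0, -3, -13456, -3]
SWAP     [0, -3, -3, -13456]
GT       [0, -3, 1]
MUL      [0, -3]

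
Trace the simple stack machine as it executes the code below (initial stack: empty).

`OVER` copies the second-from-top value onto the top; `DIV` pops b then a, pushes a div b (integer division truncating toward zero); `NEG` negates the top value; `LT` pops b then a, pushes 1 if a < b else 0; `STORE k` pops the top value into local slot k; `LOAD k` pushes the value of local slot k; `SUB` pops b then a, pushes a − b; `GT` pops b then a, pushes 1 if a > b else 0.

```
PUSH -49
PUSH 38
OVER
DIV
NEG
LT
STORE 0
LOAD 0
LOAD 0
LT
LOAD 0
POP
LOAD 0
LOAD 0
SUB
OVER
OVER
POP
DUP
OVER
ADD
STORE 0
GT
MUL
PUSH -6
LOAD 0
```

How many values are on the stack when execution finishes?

PUSH -49 → -49
PUSH 38  → -49 38
OVER     → -49 38 -49
DIV      → -49 0
NEG      → -49 0
LT       → 1
STORE 0  → (empty)
LOAD 0   → 1
LOAD 0   → 1 1
LT       → 0
LOAD 0   → 0 1
POP      → 0
LOAD 0   → 0 1
LOAD 0   → 0 1 1
SUB      → 0 0
OVER     → 0 0 0
OVER     → 0 0 0 0
POP      → 0 0 0
DUP      → 0 0 0 0
OVER     → 0 0 0 0 0
ADD      → 0 0 0 0
STORE 0  → 0 0 0
GT       → 0 0
MUL      → 0
PUSH -6  → 0 -6
LOAD 0   → 0 -6 0

3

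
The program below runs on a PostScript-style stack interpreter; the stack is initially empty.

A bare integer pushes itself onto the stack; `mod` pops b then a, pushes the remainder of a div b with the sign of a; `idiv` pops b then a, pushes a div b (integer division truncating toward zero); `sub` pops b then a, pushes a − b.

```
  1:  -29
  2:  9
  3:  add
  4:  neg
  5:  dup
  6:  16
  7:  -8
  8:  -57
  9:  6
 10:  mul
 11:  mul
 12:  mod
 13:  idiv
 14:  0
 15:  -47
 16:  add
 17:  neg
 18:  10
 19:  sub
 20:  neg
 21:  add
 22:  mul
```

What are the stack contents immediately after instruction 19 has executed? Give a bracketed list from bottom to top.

[20, 1, 37]

-29  -> [-29]
9    -> [-29, 9]
add  -> [-20]
neg  -> [20]
dup  -> [20, 20]
16   -> [20, 20, 16]
-8   -> [20, 20, 16, -8]
-57  -> [20, 20, 16, -8, -57]
6    -> [20, 20, 16, -8, -57, 6]
mul  -> [20, 20, 16, -8, -342]
mul  -> [20, 20, 16, 2736]
mod  -> [20, 20, 16]
idiv -> [20, 1]
0    -> [20, 1, 0]
-47  -> [20, 1, 0, -47]
add  -> [20, 1, -47]
neg  -> [20, 1, 47]
10   -> [20, 1, 47, 10]
sub  -> [20, 1, 37]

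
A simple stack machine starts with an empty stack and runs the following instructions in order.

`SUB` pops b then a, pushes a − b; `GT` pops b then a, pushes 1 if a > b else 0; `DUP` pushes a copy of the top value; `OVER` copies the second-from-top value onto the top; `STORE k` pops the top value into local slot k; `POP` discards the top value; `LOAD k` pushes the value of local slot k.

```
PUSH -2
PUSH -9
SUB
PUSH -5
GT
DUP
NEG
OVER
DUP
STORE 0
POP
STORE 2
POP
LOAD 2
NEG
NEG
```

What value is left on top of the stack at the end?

PUSH -2 : [-2]
PUSH -9 : [-2, -9]
SUB     : [7]
PUSH -5 : [7, -5]
GT      : [1]
DUP     : [1, 1]
NEG     : [1, -1]
OVER    : [1, -1, 1]
DUP     : [1, -1, 1, 1]
STORE 0 : [1, -1, 1]
POP     : [1, -1]
STORE 2 : [1]
POP     : []
LOAD 2  : [-1]
NEG     : [1]
NEG     : [-1]

-1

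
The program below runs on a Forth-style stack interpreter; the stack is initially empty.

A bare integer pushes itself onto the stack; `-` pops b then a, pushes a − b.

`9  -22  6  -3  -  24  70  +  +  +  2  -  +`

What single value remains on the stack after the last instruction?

9   : 9
-22 : 9 -22
6   : 9 -22 6
-3  : 9 -22 6 -3
-   : 9 -22 9
24  : 9 -22 9 24
70  : 9 -22 9 24 70
+   : 9 -22 9 94
+   : 9 -22 103
+   : 9 81
2   : 9 81 2
-   : 9 79
+   : 88

88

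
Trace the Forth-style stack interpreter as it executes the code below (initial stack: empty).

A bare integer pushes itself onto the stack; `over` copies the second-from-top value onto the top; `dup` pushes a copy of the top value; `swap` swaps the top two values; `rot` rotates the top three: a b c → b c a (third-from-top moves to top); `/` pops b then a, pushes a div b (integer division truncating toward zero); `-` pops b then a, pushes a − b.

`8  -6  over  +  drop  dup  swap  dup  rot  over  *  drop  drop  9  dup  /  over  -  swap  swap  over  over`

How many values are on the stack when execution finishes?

4

8     [8]
-6    [8, -6]
over  [8, -6, 8]
+     [8, 2]
drop  [8]
dup   [8, 8]
swap  [8, 8]
dup   [8, 8, 8]
rot   [8, 8, 8]
over  [8, 8, 8, 8]
*     [8, 8, 64]
drop  [8, 8]
drop  [8]
9     [8, 9]
dup   [8, 9, 9]
/     [8, 1]
over  [8, 1, 8]
-     [8, -7]
swap  [-7, 8]
swap  [8, -7]
over  [8, -7, 8]
over  [8, -7, 8, -7]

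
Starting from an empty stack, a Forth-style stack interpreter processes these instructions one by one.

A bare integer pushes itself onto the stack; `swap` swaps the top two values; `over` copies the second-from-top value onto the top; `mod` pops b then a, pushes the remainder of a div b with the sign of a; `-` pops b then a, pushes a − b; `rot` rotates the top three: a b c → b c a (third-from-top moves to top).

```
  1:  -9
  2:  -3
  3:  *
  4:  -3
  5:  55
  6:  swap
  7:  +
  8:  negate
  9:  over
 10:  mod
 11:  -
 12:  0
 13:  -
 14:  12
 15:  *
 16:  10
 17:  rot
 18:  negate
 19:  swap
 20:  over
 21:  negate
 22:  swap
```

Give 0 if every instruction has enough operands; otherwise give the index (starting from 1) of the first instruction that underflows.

17

-9     : [-9]
-3     : [-9, -3]
*      : [27]
-3     : [27, -3]
55     : [27, -3, 55]
swap   : [27, 55, -3]
+      : [27, 52]
negate : [27, -52]
over   : [27, -52, 27]
mod    : [27, -25]
-      : [52]
0      : [52, 0]
-      : [52]
12     : [52, 12]
*      : [624]
10     : [624, 10]
rot  — needs 3 operands, stack has 2 → underflow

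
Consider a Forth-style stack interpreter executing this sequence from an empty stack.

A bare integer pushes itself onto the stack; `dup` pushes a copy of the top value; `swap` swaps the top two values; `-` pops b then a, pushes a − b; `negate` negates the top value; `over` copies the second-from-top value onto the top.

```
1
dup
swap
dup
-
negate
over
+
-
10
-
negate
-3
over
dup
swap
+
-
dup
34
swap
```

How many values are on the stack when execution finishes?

4

1      : [1]
dup    : [1, 1]
swap   : [1, 1]
dup    : [1, 1, 1]
-      : [1, 0]
negate : [1, 0]
over   : [1, 0, 1]
+      : [1, 1]
-      : [0]
10     : [0, 10]
-      : [-10]
negate : [10]
-3     : [10, -3]
over   : [10, -3, 10]
dup    : [10, -3, 10, 10]
swap   : [10, -3, 10, 10]
+      : [10, -3, 20]
-      : [10, -23]
dup    : [10, -23, -23]
34     : [10, -23, -23, 34]
swap   : [10, -23, 34, -23]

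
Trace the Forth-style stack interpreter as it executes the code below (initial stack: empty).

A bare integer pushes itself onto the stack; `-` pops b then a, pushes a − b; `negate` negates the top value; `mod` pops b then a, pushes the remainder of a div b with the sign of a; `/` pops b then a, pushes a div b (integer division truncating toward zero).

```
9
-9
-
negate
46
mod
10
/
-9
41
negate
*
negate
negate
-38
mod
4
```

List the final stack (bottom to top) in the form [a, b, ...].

9      : [9]
-9     : [9, -9]
-      : [18]
negate : [-18]
46     : [-18, 46]
mod    : [-18]
10     : [-18, 10]
/      : [-1]
-9     : [-1, -9]
41     : [-1, -9, 41]
negate : [-1, -9, -41]
*      : [-1, 369]
negate : [-1, -369]
negate : [-1, 369]
-38    : [-1, 369, -38]
mod    : [-1, 27]
4      : [-1, 27, 4]

[-1, 27, 4]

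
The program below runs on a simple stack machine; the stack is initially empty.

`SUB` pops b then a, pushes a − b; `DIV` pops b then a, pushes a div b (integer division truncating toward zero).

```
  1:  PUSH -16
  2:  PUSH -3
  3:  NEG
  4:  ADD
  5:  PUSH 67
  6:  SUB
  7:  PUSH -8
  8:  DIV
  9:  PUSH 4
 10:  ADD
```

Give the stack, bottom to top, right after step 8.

[10]

PUSH -16 -> [-16]
PUSH -3  -> [-16, -3]
NEG      -> [-16, 3]
ADD      -> [-13]
PUSH 67  -> [-13, 67]
SUB      -> [-80]
PUSH -8  -> [-80, -8]
DIV      -> [10]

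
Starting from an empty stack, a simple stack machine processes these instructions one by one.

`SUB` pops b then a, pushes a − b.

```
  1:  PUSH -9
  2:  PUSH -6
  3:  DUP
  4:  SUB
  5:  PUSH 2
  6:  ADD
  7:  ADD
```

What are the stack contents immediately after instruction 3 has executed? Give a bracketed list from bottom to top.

PUSH -9 -> -9
PUSH -6 -> -9 -6
DUP     -> -9 -6 -6

[-9, -6, -6]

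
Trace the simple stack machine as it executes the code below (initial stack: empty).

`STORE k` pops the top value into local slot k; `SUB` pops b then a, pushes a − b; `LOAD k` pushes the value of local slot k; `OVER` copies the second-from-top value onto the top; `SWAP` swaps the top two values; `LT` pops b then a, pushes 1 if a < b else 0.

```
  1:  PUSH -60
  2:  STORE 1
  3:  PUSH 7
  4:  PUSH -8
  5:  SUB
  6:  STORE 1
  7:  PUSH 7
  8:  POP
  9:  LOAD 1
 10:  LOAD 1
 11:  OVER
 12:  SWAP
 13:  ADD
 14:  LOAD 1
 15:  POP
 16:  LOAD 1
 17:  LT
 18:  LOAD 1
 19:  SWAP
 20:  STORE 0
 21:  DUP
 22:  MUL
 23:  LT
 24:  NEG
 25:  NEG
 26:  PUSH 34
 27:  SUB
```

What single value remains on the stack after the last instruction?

-33

PUSH -60  -60
STORE 1   (empty)
PUSH 7    7
PUSH -8   7 -8
SUB       15
STORE 1   (empty)
PUSH 7    7
POP       (empty)
LOAD 1    15
LOAD 1    15 15
OVER      15 15 15
SWAP      15 15 15
ADD       15 30
LOAD 1    15 30 15
POP       15 30
LOAD 1    15 30 15
LT        15 0
LOAD 1    15 0 15
SWAP      15 15 0
STORE 0   15 15
DUP       15 15 15
MUL       15 225
LT        1
NEG       -1
NEG       1
PUSH 34   1 34
SUB       -33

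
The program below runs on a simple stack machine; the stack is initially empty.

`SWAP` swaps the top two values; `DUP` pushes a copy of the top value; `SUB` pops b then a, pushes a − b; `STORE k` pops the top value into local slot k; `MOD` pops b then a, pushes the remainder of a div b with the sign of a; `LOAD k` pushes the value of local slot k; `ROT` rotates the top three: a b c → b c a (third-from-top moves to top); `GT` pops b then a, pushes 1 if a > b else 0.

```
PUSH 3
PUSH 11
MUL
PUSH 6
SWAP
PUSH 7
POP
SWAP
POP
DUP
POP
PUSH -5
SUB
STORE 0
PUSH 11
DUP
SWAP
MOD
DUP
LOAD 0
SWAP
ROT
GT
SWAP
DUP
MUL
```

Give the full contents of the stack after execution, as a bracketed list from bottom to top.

PUSH 3  -> 3
PUSH 11 -> 3 11
MUL     -> 33
PUSH 6  -> 33 6
SWAP    -> 6 33
PUSH 7  -> 6 33 7
POP     -> 6 33
SWAP    -> 33 6
POP     -> 33
DUP     -> 33 33
POP     -> 33
PUSH -5 -> 33 -5
SUB     -> 38
STORE 0 -> (empty)
PUSH 11 -> 11
DUP     -> 11 11
SWAP    -> 11 11
MOD     -> 0
DUP     -> 0 0
LOAD 0  -> 0 0 38
SWAP    -> 0 38 0
ROT     -> 38 0 0
GT      -> 38 0
SWAP    -> 0 38
DUP     -> 0 38 38
MUL     -> 0 1444

[0, 1444]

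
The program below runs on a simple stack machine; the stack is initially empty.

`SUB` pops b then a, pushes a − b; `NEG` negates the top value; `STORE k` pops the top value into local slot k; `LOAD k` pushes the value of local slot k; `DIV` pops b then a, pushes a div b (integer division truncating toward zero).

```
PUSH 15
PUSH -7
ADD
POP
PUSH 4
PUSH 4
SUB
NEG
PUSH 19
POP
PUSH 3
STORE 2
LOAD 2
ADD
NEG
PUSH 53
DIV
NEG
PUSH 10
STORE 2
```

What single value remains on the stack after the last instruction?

0

PUSH 15  15
PUSH -7  15 -7
ADD      8
POP      (empty)
PUSH 4   4
PUSH 4   4 4
SUB      0
NEG      0
PUSH 19  0 19
POP      0
PUSH 3   0 3
STORE 2  0
LOAD 2   0 3
ADD      3
NEG      -3
PUSH 53  -3 53
DIV      0
NEG      0
PUSH 10  0 10
STORE 2  0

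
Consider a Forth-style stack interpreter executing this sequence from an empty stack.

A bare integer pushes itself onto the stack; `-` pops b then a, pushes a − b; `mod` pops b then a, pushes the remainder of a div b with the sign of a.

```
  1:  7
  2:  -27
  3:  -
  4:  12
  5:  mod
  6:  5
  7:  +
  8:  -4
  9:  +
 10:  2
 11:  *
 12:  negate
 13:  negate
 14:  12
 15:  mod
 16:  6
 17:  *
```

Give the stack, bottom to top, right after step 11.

7   → 7
-27 → 7 -27
-   → 34
12  → 34 12
mod → 10
5   → 10 5
+   → 15
-4  → 15 -4
+   → 11
2   → 11 2
*   → 22

[22]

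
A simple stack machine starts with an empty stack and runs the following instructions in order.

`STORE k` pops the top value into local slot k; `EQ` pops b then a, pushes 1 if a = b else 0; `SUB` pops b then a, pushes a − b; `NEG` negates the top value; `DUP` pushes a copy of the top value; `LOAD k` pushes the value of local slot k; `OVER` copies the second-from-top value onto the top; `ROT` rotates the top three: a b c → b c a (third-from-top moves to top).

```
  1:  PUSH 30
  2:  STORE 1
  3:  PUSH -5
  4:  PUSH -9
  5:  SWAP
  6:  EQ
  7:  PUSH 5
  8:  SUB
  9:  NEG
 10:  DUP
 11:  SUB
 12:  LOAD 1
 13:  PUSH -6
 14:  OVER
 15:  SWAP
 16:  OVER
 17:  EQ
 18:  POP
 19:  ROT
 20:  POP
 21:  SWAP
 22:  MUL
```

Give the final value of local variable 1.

PUSH 30 → [30]
STORE 1 → []
PUSH -5 → [-5]
PUSH -9 → [-5, -9]
SWAP    → [-9, -5]
EQ      → [0]
PUSH 5  → [0, 5]
SUB     → [-5]
NEG     → [5]
DUP     → [5, 5]
SUB     → [0]
LOAD 1  → [0, 30]
PUSH -6 → [0, 30, -6]
OVER    → [0, 30, -6, 30]
SWAP    → [0, 30, 30, -6]
OVER    → [0, 30, 30, -6, 30]
EQ      → [0, 30, 30, 0]
POP     → [0, 30, 30]
ROT     → [30, 30, 0]
POP     → [30, 30]
SWAP    → [30, 30]
MUL     → [900]

30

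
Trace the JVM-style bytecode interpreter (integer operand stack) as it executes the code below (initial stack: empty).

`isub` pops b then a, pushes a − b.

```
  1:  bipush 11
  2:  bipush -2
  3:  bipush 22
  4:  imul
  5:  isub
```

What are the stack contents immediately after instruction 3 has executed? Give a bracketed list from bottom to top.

[11, -2, 22]

bipush 11 -> 11
bipush -2 -> 11 -2
bipush 22 -> 11 -2 22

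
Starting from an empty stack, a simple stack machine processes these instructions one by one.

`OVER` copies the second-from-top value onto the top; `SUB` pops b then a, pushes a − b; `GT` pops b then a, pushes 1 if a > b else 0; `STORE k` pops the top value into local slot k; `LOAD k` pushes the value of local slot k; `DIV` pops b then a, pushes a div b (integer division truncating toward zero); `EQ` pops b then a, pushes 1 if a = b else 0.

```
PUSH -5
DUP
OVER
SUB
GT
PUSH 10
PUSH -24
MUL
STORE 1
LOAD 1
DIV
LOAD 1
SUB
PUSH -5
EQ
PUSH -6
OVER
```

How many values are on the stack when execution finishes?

3

PUSH -5  : -5
DUP      : -5 -5
OVER     : -5 -5 -5
SUB      : -5 0
GT       : 0
PUSH 10  : 0 10
PUSH -24 : 0 10 -24
MUL      : 0 -240
STORE 1  : 0
LOAD 1   : 0 -240
DIV      : 0
LOAD 1   : 0 -240
SUB      : 240
PUSH -5  : 240 -5
EQ       : 0
PUSH -6  : 0 -6
OVER     : 0 -6 0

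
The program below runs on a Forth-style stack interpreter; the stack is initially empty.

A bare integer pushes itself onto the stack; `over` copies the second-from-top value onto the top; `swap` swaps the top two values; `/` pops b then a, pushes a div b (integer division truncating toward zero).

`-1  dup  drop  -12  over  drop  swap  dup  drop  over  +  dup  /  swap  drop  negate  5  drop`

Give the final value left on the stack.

-1

-1      [-1]
dup     [-1, -1]
drop    [-1]
-12     [-1, -12]
over    [-1, -12, -1]
drop    [-1, -12]
swap    [-12, -1]
dup     [-12, -1, -1]
drop    [-12, -1]
over    [-12, -1, -12]
+       [-12, -13]
dup     [-12, -13, -13]
/       [-12, 1]
swap    [1, -12]
drop    [1]
negate  [-1]
5       [-1, 5]
drop    [-1]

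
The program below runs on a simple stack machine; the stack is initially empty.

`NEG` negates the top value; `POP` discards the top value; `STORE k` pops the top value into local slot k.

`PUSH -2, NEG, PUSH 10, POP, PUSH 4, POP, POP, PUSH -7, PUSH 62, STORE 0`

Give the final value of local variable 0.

PUSH -2  -2
NEG      2
PUSH 10  2 10
POP      2
PUSH 4   2 4
POP      2
POP      (empty)
PUSH -7  -7
PUSH 62  -7 62
STORE 0  -7

62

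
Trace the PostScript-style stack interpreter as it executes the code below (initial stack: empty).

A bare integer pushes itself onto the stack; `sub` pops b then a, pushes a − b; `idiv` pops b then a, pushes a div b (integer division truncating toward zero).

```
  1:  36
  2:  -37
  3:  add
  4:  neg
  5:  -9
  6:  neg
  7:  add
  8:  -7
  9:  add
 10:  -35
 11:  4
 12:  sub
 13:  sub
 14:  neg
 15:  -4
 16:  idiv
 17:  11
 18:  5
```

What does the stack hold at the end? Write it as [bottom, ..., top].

36   → [36]
-37  → [36, -37]
add  → [-1]
neg  → [1]
-9   → [1, -9]
neg  → [1, 9]
add  → [10]
-7   → [10, -7]
add  → [3]
-35  → [3, -35]
4    → [3, -35, 4]
sub  → [3, -39]
sub  → [42]
neg  → [-42]
-4   → [-42, -4]
idiv → [10]
11   → [10, 11]
5    → [10, 11, 5]

[10, 11, 5]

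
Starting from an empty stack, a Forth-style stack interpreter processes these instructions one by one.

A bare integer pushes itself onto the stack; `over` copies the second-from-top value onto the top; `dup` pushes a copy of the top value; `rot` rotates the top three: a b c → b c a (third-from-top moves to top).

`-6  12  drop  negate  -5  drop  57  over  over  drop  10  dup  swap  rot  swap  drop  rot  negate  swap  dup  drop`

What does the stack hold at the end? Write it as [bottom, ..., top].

[6, 10, -57, 6]

-6      -6
12      -6 12
drop    -6
negate  6
-5      6 -5
drop    6
57      6 57
over    6 57 6
over    6 57 6 57
drop    6 57 6
10      6 57 6 10
dup     6 57 6 10 10
swap    6 57 6 10 10
rot     6 57 10 10 6
swap    6 57 10 6 10
drop    6 57 10 6
rot     6 10 6 57
negate  6 10 6 -57
swap    6 10 -57 6
dup     6 10 -57 6 6
drop    6 10 -57 6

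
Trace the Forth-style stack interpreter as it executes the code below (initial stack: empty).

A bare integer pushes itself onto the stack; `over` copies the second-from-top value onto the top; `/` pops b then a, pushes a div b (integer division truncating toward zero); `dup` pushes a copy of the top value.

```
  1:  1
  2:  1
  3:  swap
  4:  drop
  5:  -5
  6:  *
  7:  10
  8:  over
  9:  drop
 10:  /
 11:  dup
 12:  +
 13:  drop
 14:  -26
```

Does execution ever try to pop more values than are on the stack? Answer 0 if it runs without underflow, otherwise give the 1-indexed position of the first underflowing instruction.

1    -> 1
1    -> 1 1
swap -> 1 1
drop -> 1
-5   -> 1 -5
*    -> -5
10   -> -5 10
over -> -5 10 -5
drop -> -5 10
/    -> 0
dup  -> 0 0
+    -> 0
drop -> (empty)
-26  -> -26

0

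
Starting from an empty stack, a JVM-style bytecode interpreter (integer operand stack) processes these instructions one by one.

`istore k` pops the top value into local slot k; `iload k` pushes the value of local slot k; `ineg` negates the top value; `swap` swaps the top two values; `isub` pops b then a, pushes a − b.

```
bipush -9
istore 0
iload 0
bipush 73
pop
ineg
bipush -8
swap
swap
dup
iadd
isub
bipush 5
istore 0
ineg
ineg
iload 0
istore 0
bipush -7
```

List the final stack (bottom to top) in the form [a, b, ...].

[25, -7]

bipush -9 → -9
istore 0  → (empty)
iload 0   → -9
bipush 73 → -9 73
pop       → -9
ineg      → 9
bipush -8 → 9 -8
swap      → -8 9
swap      → 9 -8
dup       → 9 -8 -8
iadd      → 9 -16
isub      → 25
bipush 5  → 25 5
istore 0  → 25
ineg      → -25
ineg      → 25
iload 0   → 25 5
istore 0  → 25
bipush -7 → 25 -7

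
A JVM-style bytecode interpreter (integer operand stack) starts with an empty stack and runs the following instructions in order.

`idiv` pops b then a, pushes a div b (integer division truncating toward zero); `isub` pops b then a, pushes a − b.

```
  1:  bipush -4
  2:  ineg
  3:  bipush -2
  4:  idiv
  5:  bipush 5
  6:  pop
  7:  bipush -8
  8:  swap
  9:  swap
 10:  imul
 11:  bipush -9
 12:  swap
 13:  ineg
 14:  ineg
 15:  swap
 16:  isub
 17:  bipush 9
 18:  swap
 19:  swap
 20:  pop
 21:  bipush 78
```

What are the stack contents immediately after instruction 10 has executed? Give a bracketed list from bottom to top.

[16]

bipush -4  -4
ineg       4
bipush -2  4 -2
idiv       -2
bipush 5   -2 5
pop        -2
bipush -8  -2 -8
swap       -8 -2
swap       -2 -8
imul       16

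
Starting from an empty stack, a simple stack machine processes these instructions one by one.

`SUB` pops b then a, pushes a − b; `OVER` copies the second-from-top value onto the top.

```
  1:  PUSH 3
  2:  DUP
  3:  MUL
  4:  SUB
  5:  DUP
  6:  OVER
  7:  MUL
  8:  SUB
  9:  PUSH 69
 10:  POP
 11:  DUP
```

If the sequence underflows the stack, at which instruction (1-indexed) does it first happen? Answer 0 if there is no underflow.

PUSH 3  3
DUP     3 3
MUL     9
SUB  — needs 2 operands, stack has 1 → underflow

4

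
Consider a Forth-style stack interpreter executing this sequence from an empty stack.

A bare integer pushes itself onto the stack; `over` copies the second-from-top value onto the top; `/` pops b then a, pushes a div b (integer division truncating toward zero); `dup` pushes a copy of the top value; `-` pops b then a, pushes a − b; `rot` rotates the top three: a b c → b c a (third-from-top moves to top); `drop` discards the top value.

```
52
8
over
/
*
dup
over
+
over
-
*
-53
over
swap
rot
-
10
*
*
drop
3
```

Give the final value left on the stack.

52   → [52]
8    → [52, 8]
over → [52, 8, 52]
/    → [52, 0]
*    → [0]
dup  → [0, 0]
over → [0, 0, 0]
+    → [0, 0]
over → [0, 0, 0]
-    → [0, 0]
*    → [0]
-53  → [0, -53]
over → [0, -53, 0]
swap → [0, 0, -53]
rot  → [0, -53, 0]
-    → [0, -53]
10   → [0, -53, 10]
*    → [0, -530]
*    → [0]
drop → []
3    → [3]

3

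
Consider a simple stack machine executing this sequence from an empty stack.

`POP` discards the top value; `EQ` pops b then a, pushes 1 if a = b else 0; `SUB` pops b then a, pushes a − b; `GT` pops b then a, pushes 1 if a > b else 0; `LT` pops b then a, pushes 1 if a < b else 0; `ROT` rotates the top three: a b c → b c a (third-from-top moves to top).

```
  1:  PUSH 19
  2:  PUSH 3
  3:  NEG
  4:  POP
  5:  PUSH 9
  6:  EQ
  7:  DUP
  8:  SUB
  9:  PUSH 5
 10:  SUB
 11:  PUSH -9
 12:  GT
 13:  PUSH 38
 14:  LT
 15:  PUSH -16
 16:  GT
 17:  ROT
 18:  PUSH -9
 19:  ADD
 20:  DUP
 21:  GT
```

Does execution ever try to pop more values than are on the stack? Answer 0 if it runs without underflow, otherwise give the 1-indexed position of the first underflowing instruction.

PUSH 19  → 19
PUSH 3   → 19 3
NEG      → 19 -3
POP      → 19
PUSH 9   → 19 9
EQ       → 0
DUP      → 0 0
SUB      → 0
PUSH 5   → 0 5
SUB      → -5
PUSH -9  → -5 -9
GT       → 1
PUSH 38  → 1 38
LT       → 1
PUSH -16 → 1 -16
GT       → 1
ROT  — needs 3 operands, stack has 1 → underflow

17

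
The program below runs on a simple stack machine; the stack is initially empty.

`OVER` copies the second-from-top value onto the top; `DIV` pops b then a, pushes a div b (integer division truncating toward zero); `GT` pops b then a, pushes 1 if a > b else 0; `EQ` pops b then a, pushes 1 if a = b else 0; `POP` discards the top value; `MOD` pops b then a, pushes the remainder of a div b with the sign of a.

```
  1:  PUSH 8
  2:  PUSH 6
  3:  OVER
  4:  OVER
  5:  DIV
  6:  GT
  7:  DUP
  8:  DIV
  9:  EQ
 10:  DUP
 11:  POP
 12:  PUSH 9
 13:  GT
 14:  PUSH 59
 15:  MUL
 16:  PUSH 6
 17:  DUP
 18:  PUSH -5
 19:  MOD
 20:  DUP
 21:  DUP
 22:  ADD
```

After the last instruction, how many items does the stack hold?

PUSH 8  → [8]
PUSH 6  → [8, 6]
OVER    → [8, 6, 8]
OVER    → [8, 6, 8, 6]
DIV     → [8, 6, 1]
GT      → [8, 1]
DUP     → [8, 1, 1]
DIV     → [8, 1]
EQ      → [0]
DUP     → [0, 0]
POP     → [0]
PUSH 9  → [0, 9]
GT      → [0]
PUSH 59 → [0, 59]
MUL     → [0]
PUSH 6  → [0, 6]
DUP     → [0, 6, 6]
PUSH -5 → [0, 6, 6, -5]
MOD     → [0, 6, 1]
DUP     → [0, 6, 1, 1]
DUP     → [0, 6, 1, 1, 1]
ADD     → [0, 6, 1, 2]

4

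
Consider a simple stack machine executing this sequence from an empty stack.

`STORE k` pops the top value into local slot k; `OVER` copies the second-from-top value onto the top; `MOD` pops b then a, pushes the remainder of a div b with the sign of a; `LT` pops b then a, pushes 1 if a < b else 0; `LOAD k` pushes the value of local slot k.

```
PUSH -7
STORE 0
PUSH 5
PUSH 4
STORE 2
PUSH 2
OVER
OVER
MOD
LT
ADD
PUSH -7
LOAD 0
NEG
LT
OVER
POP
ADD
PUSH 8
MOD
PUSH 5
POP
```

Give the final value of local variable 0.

-7

PUSH -7 -> -7
STORE 0 -> (empty)
PUSH 5  -> 5
PUSH 4  -> 5 4
STORE 2 -> 5
PUSH 2  -> 5 2
OVER    -> 5 2 5
OVER    -> 5 2 5 2
MOD     -> 5 2 1
LT      -> 5 0
ADD     -> 5
PUSH -7 -> 5 -7
LOAD 0  -> 5 -7 -7
NEG     -> 5 -7 7
LT      -> 5 1
OVER    -> 5 1 5
POP     -> 5 1
ADD     -> 6
PUSH 8  -> 6 8
MOD     -> 6
PUSH 5  -> 6 5
POP     -> 6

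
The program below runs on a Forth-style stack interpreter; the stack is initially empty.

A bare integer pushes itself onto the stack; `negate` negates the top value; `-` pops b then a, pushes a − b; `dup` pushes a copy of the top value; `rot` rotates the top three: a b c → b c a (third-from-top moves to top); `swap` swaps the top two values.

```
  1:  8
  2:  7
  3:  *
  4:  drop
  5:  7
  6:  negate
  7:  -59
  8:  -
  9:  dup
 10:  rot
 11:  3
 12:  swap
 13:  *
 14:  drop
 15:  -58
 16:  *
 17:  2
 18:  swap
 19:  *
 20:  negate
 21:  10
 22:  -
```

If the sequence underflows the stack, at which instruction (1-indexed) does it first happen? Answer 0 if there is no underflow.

8      -> [8]
7      -> [8, 7]
*      -> [56]
drop   -> []
7      -> [7]
negate -> [-7]
-59    -> [-7, -59]
-      -> [52]
dup    -> [52, 52]
rot  — needs 3 operands, stack has 2 → underflow

10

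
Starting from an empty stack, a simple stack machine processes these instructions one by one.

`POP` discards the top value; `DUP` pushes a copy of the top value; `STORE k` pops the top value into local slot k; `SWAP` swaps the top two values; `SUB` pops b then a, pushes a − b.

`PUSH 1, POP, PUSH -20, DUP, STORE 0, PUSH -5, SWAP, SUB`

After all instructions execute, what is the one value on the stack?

PUSH 1    1
POP       (empty)
PUSH -20  -20
DUP       -20 -20
STORE 0   -20
PUSH -5   -20 -5
SWAP      -5 -20
SUB       15

15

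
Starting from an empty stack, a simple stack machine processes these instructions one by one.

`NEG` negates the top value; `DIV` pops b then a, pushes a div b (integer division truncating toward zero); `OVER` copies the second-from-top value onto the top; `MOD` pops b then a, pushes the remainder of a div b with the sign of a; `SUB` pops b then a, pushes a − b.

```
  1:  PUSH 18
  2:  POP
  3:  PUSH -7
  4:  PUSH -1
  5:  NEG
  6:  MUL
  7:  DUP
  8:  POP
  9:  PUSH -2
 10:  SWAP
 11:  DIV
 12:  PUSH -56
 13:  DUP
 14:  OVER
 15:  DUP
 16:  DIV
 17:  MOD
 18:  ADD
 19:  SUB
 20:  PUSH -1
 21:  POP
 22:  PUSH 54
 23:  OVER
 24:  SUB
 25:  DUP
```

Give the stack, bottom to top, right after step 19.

PUSH 18  : 18
POP      : (empty)
PUSH -7  : -7
PUSH -1  : -7 -1
NEG      : -7 1
MUL      : -7
DUP      : -7 -7
POP      : -7
PUSH -2  : -7 -2
SWAP     : -2 -7
DIV      : 0
PUSH -56 : 0 -56
DUP      : 0 -56 -56
OVER     : 0 -56 -56 -56
DUP      : 0 -56 -56 -56 -56
DIV      : 0 -56 -56 1
MOD      : 0 -56 0
ADD      : 0 -56
SUB      : 56

[56]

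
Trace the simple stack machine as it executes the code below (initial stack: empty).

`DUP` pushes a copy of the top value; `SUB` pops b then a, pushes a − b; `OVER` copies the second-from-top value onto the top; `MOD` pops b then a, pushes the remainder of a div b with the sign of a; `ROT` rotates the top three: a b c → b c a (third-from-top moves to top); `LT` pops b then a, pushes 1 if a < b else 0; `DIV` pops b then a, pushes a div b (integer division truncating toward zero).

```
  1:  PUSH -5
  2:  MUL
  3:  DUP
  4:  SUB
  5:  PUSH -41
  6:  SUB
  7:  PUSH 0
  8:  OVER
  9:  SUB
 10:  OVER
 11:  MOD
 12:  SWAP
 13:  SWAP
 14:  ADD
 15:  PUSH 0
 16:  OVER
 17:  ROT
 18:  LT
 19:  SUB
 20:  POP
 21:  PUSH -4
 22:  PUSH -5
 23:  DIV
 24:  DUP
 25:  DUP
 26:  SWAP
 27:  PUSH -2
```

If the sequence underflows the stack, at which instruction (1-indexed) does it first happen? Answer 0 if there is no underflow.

2

PUSH -5 : -5
MUL  — needs 2 operands, stack has 1 → underflow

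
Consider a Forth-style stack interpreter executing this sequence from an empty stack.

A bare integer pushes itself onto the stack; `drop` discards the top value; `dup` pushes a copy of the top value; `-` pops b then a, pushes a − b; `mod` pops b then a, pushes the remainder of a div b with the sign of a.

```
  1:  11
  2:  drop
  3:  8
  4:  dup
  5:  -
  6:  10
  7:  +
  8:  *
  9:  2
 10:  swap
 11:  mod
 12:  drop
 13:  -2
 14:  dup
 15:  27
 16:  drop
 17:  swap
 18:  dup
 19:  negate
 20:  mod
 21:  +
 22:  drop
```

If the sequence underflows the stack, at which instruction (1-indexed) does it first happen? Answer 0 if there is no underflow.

8

11   → 11
drop → (empty)
8    → 8
dup  → 8 8
-    → 0
10   → 0 10
+    → 10
*  — needs 2 operands, stack has 1 → underflow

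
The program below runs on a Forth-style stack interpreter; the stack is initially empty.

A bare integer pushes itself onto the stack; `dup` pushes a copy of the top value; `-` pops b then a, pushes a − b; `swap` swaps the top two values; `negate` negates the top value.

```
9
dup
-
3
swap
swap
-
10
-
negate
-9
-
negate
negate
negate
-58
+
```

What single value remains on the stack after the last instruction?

-80

9      : 9
dup    : 9 9
-      : 0
3      : 0 3
swap   : 3 0
swap   : 0 3
-      : -3
10     : -3 10
-      : -13
negate : 13
-9     : 13 -9
-      : 22
negate : -22
negate : 22
negate : -22
-58    : -22 -58
+      : -80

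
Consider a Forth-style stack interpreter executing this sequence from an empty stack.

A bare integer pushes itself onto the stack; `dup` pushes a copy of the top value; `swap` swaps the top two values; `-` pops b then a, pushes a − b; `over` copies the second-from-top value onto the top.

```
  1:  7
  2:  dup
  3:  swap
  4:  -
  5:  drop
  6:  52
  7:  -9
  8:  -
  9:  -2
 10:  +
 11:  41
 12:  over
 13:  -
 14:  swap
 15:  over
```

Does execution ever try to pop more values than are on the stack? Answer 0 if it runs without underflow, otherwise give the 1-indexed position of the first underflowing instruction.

0

7     7
dup   7 7
swap  7 7
-     0
drop  (empty)
52    52
-9    52 -9
-     61
-2    61 -2
+     59
41    59 41
over  59 41 59
-     59 -18
swap  -18 59
over  -18 59 -18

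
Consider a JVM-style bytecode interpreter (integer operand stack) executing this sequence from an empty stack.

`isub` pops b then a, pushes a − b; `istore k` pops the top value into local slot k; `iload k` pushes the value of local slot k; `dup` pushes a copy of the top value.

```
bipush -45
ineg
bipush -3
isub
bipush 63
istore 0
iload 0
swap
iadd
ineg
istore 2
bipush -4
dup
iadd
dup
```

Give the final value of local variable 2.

bipush -45 -> [-45]
ineg       -> [45]
bipush -3  -> [45, -3]
isub       -> [48]
bipush 63  -> [48, 63]
istore 0   -> [48]
iload 0    -> [48, 63]
swap       -> [63, 48]
iadd       -> [111]
ineg       -> [-111]
istore 2   -> []
bipush -4  -> [-4]
dup        -> [-4, -4]
iadd       -> [-8]
dup        -> [-8, -8]

-111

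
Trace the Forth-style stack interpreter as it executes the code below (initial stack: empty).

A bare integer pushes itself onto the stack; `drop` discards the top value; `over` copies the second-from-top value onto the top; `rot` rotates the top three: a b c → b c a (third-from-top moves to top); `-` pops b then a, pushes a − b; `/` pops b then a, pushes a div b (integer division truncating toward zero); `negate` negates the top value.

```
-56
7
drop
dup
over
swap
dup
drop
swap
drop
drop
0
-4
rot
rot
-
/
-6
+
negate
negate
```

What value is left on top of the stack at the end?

-56     [-56]
7       [-56, 7]
drop    [-56]
dup     [-56, -56]
over    [-56, -56, -56]
swap    [-56, -56, -56]
dup     [-56, -56, -56, -56]
drop    [-56, -56, -56]
swap    [-56, -56, -56]
drop    [-56, -56]
drop    [-56]
0       [-56, 0]
-4      [-56, 0, -4]
rot     [0, -4, -56]
rot     [-4, -56, 0]
-       [-4, -56]
/       [0]
-6      [0, -6]
+       [-6]
negate  [6]
negate  [-6]

-6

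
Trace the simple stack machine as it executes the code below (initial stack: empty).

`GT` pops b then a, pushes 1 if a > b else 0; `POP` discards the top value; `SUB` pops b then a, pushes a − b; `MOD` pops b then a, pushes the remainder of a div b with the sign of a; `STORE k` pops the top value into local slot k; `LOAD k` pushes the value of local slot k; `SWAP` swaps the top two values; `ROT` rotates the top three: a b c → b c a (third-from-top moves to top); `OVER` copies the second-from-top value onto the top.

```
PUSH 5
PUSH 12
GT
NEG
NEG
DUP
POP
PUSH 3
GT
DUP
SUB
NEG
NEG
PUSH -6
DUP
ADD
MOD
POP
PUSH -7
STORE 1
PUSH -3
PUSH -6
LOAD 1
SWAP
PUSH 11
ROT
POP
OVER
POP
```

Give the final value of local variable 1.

-7

PUSH 5  → [5]
PUSH 12 → [5, 12]
GT      → [0]
NEG     → [0]
NEG     → [0]
DUP     → [0, 0]
POP     → [0]
PUSH 3  → [0, 3]
GT      → [0]
DUP     → [0, 0]
SUB     → [0]
NEG     → [0]
NEG     → [0]
PUSH -6 → [0, -6]
DUP     → [0, -6, -6]
ADD     → [0, -12]
MOD     → [0]
POP     → []
PUSH -7 → [-7]
STORE 1 → []
PUSH -3 → [-3]
PUSH -6 → [-3, -6]
LOAD 1  → [-3, -6, -7]
SWAP    → [-3, -7, -6]
PUSH 11 → [-3, -7, -6, 11]
ROT     → [-3, -6, 11, -7]
POP     → [-3, -6, 11]
OVER    → [-3, -6, 11, -6]
POP     → [-3, -6, 11]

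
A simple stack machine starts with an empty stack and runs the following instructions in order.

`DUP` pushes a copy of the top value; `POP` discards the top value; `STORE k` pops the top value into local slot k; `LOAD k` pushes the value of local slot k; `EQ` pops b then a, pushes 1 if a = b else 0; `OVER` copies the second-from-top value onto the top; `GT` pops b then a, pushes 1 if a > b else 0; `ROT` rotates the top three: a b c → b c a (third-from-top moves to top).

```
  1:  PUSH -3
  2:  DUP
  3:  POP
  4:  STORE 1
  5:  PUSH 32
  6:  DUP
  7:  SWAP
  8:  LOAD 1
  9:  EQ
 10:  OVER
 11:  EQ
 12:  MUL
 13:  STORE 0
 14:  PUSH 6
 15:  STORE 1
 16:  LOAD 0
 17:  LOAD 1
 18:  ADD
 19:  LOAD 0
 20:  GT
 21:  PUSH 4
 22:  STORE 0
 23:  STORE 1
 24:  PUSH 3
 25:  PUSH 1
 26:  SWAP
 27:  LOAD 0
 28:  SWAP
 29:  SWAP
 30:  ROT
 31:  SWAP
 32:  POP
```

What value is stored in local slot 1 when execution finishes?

1

PUSH -3  [-3]
DUP      [-3, -3]
POP      [-3]
STORE 1  []
PUSH 32  [32]
DUP      [32, 32]
SWAP     [32, 32]
LOAD 1   [32, 32, -3]
EQ       [32, 0]
OVER     [32, 0, 32]
EQ       [32, 0]
MUL      [0]
STORE 0  []
PUSH 6   [6]
STORE 1  []
LOAD 0   [0]
LOAD 1   [0, 6]
ADD      [6]
LOAD 0   [6, 0]
GT       [1]
PUSH 4   [1, 4]
STORE 0  [1]
STORE 1  []
PUSH 3   [3]
PUSH 1   [3, 1]
SWAP     [1, 3]
LOAD 0   [1, 3, 4]
SWAP     [1, 4, 3]
SWAP     [1, 3, 4]
ROT      [3, 4, 1]
SWAP     [3, 1, 4]
POP      [3, 1]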